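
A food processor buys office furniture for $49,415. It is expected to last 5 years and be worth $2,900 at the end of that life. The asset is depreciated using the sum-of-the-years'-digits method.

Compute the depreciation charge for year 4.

$6,202

Depreciable base = $49,415 − $2,900 = $46,515.
Sum of the years' digits = 5+4+3+2+1 = 15.
Year 1: $46,515 × 5/15 = $15,505. Book value $33,910.
Year 2: $46,515 × 4/15 = $12,404. Book value $21,506.
Year 3: $46,515 × 3/15 = $9,303. Book value $12,203.
Year 4: $46,515 × 2/15 = $6,202. Book value $6,001.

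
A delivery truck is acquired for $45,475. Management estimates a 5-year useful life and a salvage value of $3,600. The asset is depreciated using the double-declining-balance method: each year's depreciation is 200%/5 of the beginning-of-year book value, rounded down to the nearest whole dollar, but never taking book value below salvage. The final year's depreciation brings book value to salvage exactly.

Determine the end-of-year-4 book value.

$5,894

Depreciable base = $45,475 − $3,600 = $41,875.
Year 1: ⌊$45,475 × 200%/5⌋ = $18,190. Book value $27,285.
Year 2: ⌊$27,285 × 200%/5⌋ = $10,914. Book value $16,371.
Year 3: ⌊$16,371 × 200%/5⌋ = $6,548. Book value $9,823.
Year 4: ⌊$9,823 × 200%/5⌋ = $3,929. Book value $5,894.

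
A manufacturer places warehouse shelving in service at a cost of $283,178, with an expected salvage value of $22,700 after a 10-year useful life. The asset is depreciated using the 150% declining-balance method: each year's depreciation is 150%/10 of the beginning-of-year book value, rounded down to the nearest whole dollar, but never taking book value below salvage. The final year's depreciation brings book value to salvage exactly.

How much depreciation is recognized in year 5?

Depreciable base = $283,178 − $22,700 = $260,478.
Year 1: ⌊$283,178 × 150%/10⌋ = $42,476. Book value $240,702.
Year 2: ⌊$240,702 × 150%/10⌋ = $36,105. Book value $204,597.
Year 3: ⌊$204,597 × 150%/10⌋ = $30,689. Book value $173,908.
Year 4: ⌊$173,908 × 150%/10⌋ = $26,086. Book value $147,822.
Year 5: ⌊$147,822 × 150%/10⌋ = $22,173. Book value $125,649.

$22,173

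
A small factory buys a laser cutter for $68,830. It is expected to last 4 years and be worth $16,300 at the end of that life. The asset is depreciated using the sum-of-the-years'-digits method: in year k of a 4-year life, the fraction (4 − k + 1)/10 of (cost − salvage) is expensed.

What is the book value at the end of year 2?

$32,059

Depreciable base = $68,830 − $16,300 = $52,530.
Sum of the years' digits = 4+3+2+1 = 10.
Year 1: $52,530 × 4/10 = $21,012. Book value $47,818.
Year 2: $52,530 × 3/10 = $15,759. Book value $32,059.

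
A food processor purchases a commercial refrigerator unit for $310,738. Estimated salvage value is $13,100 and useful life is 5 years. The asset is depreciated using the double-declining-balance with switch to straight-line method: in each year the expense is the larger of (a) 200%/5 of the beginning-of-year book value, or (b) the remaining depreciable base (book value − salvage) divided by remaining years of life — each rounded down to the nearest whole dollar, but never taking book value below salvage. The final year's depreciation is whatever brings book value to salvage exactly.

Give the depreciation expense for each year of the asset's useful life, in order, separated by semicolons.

$124,295; $74,577; $44,746; $27,010; $27,010

Depreciable base = $310,738 − $13,100 = $297,638.
Year 1: DB = ⌊$310,738 × 200%/5⌋ = $124,295; SL = ⌊$297,638/5⌋ = $59,527 → take DB $124,295. Book value $186,443.
Year 2: DB = ⌊$186,443 × 200%/5⌋ = $74,577; SL = ⌊$173,343/4⌋ = $43,335 → take DB $74,577. Book value $111,866.
Year 3: DB = ⌊$111,866 × 200%/5⌋ = $44,746; SL = ⌊$98,766/3⌋ = $32,922 → take DB $44,746. Book value $67,120.
Year 4: DB = ⌊$67,120 × 200%/5⌋ = $26,848; SL = ⌊$54,020/2⌋ = $27,010 → take SL $27,010. Book value $40,110.
Year 5 (final): $40,110 − $13,100 = $27,010. Book value $13,100.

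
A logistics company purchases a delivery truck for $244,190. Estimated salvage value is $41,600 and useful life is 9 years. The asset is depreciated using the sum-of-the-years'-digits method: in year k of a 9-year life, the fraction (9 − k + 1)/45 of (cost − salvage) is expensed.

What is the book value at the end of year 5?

Depreciable base = $244,190 − $41,600 = $202,590.
Sum of the years' digits = 9+8+7+6+5+4+3+2+1 = 45.
Year 1: $202,590 × 9/45 = $40,518. Book value $203,672.
Year 2: $202,590 × 8/45 = $36,016. Book value $167,656.
Year 3: $202,590 × 7/45 = $31,514. Book value $136,142.
Year 4: $202,590 × 6/45 = $27,012. Book value $109,130.
Year 5: $202,590 × 5/45 = $22,510. Book value $86,620.

$86,620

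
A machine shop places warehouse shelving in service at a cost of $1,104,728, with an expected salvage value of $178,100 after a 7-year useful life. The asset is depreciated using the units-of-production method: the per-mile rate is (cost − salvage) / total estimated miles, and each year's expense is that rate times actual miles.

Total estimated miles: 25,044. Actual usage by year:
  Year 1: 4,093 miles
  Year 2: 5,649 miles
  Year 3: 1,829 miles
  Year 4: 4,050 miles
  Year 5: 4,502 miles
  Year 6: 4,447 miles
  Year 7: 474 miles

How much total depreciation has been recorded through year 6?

Depreciable base = $1,104,728 − $178,100 = $926,628.
Rate = $926,628 / 25,044 miles = $37 per mile.
Year 1: 4,093 × $37 = $151,441. Book value $953,287.
Year 2: 5,649 × $37 = $209,013. Book value $744,274.
Year 3: 1,829 × $37 = $67,673. Book value $676,601.
Year 4: 4,050 × $37 = $149,850. Book value $526,751.
Year 5: 4,502 × $37 = $166,574. Book value $360,177.
Year 6: 4,447 × $37 = $164,539. Book value $195,638.
Accumulated through year 6 = $1,104,728 − $195,638 = $909,090.

$909,090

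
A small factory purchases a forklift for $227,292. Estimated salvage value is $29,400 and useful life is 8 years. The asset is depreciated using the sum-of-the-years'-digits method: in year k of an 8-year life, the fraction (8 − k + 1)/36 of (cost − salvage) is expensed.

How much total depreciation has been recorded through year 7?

Depreciable base = $227,292 − $29,400 = $197,892.
Sum of the years' digits = 8+7+6+5+4+3+2+1 = 36.
Year 1: $197,892 × 8/36 = $43,976. Book value $183,316.
Year 2: $197,892 × 7/36 = $38,479. Book value $144,837.
Year 3: $197,892 × 6/36 = $32,982. Book value $111,855.
Year 4: $197,892 × 5/36 = $27,485. Book value $84,370.
Year 5: $197,892 × 4/36 = $21,988. Book value $62,382.
Year 6: $197,892 × 3/36 = $16,491. Book value $45,891.
Year 7: $197,892 × 2/36 = $10,994. Book value $34,897.
Accumulated through year 7 = $227,292 − $34,897 = $192,395.

$192,395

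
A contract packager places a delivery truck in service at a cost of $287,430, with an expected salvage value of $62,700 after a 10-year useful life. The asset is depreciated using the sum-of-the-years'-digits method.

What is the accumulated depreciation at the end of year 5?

Depreciable base = $287,430 − $62,700 = $224,730.
Sum of the years' digits = 10+9+8+7+6+5+4+3+2+1 = 55.
Year 1: $224,730 × 10/55 = $40,860. Book value $246,570.
Year 2: $224,730 × 9/55 = $36,774. Book value $209,796.
Year 3: $224,730 × 8/55 = $32,688. Book value $177,108.
Year 4: $224,730 × 7/55 = $28,602. Book value $148,506.
Year 5: $224,730 × 6/55 = $24,516. Book value $123,990.
Accumulated through year 5 = $287,430 − $123,990 = $163,440.

$163,440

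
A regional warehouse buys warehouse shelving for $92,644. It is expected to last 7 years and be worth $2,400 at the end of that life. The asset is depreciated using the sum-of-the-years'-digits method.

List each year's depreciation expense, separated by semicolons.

$22,561; $19,338; $16,115; $12,892; $9,669; $6,446; $3,223

Depreciable base = $92,644 − $2,400 = $90,244.
Sum of the years' digits = 7+6+5+4+3+2+1 = 28.
Year 1: $90,244 × 7/28 = $22,561. Book value $70,083.
Year 2: $90,244 × 6/28 = $19,338. Book value $50,745.
Year 3: $90,244 × 5/28 = $16,115. Book value $34,630.
Year 4: $90,244 × 4/28 = $12,892. Book value $21,738.
Year 5: $90,244 × 3/28 = $9,669. Book value $12,069.
Year 6: $90,244 × 2/28 = $6,446. Book value $5,623.
Year 7: $90,244 × 1/28 = $3,223. Book value $2,400.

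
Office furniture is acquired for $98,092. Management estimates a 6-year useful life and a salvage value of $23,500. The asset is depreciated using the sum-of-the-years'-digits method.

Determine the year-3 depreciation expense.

Depreciable base = $98,092 − $23,500 = $74,592.
Sum of the years' digits = 6+5+4+3+2+1 = 21.
Year 1: $74,592 × 6/21 = $21,312. Book value $76,780.
Year 2: $74,592 × 5/21 = $17,760. Book value $59,020.
Year 3: $74,592 × 4/21 = $14,208. Book value $44,812.

$14,208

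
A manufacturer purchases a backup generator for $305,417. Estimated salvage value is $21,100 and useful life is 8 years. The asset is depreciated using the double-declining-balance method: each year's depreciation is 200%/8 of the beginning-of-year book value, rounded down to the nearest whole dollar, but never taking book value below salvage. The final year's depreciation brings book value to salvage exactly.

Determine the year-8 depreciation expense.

Depreciable base = $305,417 − $21,100 = $284,317.
Year 1: ⌊$305,417 × 200%/8⌋ = $76,354. Book value $229,063.
Year 2: ⌊$229,063 × 200%/8⌋ = $57,265. Book value $171,798.
Year 3: ⌊$171,798 × 200%/8⌋ = $42,949. Book value $128,849.
Year 4: ⌊$128,849 × 200%/8⌋ = $32,212. Book value $96,637.
Year 5: ⌊$96,637 × 200%/8⌋ = $24,159. Book value $72,478.
Year 6: ⌊$72,478 × 200%/8⌋ = $18,119. Book value $54,359.
Year 7: ⌊$54,359 × 200%/8⌋ = $13,589. Book value $40,770.
Year 8 (final): $40,770 − $21,100 = $19,670. Book value $21,100.

$19,670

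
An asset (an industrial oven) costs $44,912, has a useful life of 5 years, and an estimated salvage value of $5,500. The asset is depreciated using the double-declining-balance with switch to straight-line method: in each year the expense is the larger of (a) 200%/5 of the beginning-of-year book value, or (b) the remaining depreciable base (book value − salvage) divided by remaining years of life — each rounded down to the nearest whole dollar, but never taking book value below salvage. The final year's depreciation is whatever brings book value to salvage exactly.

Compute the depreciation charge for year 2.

Depreciable base = $44,912 − $5,500 = $39,412.
Year 1: DB = ⌊$44,912 × 200%/5⌋ = $17,964; SL = ⌊$39,412/5⌋ = $7,882 → take DB $17,964. Book value $26,948.
Year 2: DB = ⌊$26,948 × 200%/5⌋ = $10,779; SL = ⌊$21,448/4⌋ = $5,362 → take DB $10,779. Book value $16,169.

$10,779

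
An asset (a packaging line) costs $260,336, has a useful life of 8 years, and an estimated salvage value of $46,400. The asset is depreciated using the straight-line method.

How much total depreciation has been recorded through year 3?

Depreciable base = $260,336 − $46,400 = $213,936.
Annual expense = $213,936 / 8 = $26,742.
End of year 1: book value $233,594.
End of year 2: book value $206,852.
End of year 3: book value $180,110.
Accumulated through year 3 = $260,336 − $180,110 = $80,226.

$80,226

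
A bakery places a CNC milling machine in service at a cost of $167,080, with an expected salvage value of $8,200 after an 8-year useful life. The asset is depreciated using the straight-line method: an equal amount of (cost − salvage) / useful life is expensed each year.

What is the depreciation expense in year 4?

Depreciable base = $167,080 − $8,200 = $158,880.
Annual expense = $158,880 / 8 = $19,860.

$19,860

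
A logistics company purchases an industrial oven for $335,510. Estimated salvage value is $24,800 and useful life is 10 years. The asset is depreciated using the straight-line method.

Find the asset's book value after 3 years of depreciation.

Depreciable base = $335,510 − $24,800 = $310,710.
Annual expense = $310,710 / 10 = $31,071.
End of year 1: book value $304,439.
End of year 2: book value $273,368.
End of year 3: book value $242,297.

$242,297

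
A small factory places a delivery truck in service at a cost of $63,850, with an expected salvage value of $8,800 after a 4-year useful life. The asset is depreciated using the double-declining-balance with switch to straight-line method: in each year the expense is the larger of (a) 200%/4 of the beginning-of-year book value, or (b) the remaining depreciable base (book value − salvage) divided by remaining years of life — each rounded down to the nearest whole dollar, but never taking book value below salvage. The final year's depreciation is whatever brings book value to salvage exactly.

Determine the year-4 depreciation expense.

Depreciable base = $63,850 − $8,800 = $55,050.
Year 1: DB = ⌊$63,850 × 200%/4⌋ = $31,925; SL = ⌊$55,050/4⌋ = $13,762 → take DB $31,925. Book value $31,925.
Year 2: DB = ⌊$31,925 × 200%/4⌋ = $15,962; SL = ⌊$23,125/3⌋ = $7,708 → take DB $15,962. Book value $15,963.
Year 3: DB = ⌊$15,963 × 200%/4⌋ = $7,981; SL = ⌊$7,163/2⌋ = $3,581 → take DB $7,981, capped at $7,163. Book value $8,800.
Year 4 (final): $8,800 − $8,800 = $0. Book value $8,800.

$0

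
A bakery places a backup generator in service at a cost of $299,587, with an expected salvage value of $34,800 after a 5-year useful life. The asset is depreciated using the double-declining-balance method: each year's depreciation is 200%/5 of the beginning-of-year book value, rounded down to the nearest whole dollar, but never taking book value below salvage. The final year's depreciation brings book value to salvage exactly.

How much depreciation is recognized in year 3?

$43,140

Depreciable base = $299,587 − $34,800 = $264,787.
Year 1: ⌊$299,587 × 200%/5⌋ = $119,834. Book value $179,753.
Year 2: ⌊$179,753 × 200%/5⌋ = $71,901. Book value $107,852.
Year 3: ⌊$107,852 × 200%/5⌋ = $43,140. Book value $64,712.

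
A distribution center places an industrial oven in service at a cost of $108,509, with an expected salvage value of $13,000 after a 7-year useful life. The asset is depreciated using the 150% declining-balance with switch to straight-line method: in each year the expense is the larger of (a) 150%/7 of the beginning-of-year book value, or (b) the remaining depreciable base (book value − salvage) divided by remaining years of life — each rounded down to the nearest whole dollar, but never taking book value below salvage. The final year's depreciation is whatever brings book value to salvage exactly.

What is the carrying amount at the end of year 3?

$52,635

Depreciable base = $108,509 − $13,000 = $95,509.
Year 1: DB = ⌊$108,509 × 150%/7⌋ = $23,251; SL = ⌊$95,509/7⌋ = $13,644 → take DB $23,251. Book value $85,258.
Year 2: DB = ⌊$85,258 × 150%/7⌋ = $18,269; SL = ⌊$72,258/6⌋ = $12,043 → take DB $18,269. Book value $66,989.
Year 3: DB = ⌊$66,989 × 150%/7⌋ = $14,354; SL = ⌊$53,989/5⌋ = $10,797 → take DB $14,354. Book value $52,635.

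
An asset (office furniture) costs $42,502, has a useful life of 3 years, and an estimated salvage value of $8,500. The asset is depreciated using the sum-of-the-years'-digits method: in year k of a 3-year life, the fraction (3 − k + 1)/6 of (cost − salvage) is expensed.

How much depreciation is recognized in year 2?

Depreciable base = $42,502 − $8,500 = $34,002.
Sum of the years' digits = 3+2+1 = 6.
Year 1: $34,002 × 3/6 = $17,001. Book value $25,501.
Year 2: $34,002 × 2/6 = $11,334. Book value $14,167.

$11,334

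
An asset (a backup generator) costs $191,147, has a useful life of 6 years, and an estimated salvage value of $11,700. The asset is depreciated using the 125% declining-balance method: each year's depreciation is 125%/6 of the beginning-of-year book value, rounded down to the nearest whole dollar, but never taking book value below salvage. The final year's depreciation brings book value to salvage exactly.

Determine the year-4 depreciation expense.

$19,758

Depreciable base = $191,147 − $11,700 = $179,447.
Year 1: ⌊$191,147 × 125%/6⌋ = $39,822. Book value $151,325.
Year 2: ⌊$151,325 × 125%/6⌋ = $31,526. Book value $119,799.
Year 3: ⌊$119,799 × 125%/6⌋ = $24,958. Book value $94,841.
Year 4: ⌊$94,841 × 125%/6⌋ = $19,758. Book value $75,083.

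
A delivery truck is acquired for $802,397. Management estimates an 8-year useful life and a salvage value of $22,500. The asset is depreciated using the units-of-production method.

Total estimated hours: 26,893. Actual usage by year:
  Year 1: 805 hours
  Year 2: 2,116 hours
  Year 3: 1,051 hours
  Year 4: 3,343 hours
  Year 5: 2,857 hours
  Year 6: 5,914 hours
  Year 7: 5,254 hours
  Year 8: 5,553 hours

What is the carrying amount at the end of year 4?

$590,262

Depreciable base = $802,397 − $22,500 = $779,897.
Rate = $779,897 / 26,893 hours = $29 per hour.
Year 1: 805 × $29 = $23,345. Book value $779,052.
Year 2: 2,116 × $29 = $61,364. Book value $717,688.
Year 3: 1,051 × $29 = $30,479. Book value $687,209.
Year 4: 3,343 × $29 = $96,947. Book value $590,262.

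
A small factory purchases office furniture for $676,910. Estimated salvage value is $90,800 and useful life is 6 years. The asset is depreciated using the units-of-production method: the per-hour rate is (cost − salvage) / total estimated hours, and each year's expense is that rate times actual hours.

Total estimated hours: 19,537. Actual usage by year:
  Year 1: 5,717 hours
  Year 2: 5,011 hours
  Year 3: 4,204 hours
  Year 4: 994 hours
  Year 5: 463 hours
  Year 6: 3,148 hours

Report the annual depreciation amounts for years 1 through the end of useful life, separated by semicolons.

Depreciable base = $676,910 − $90,800 = $586,110.
Rate = $586,110 / 19,537 hours = $30 per hour.
Year 1: 5,717 × $30 = $171,510. Book value $505,400.
Year 2: 5,011 × $30 = $150,330. Book value $355,070.
Year 3: 4,204 × $30 = $126,120. Book value $228,950.
Year 4: 994 × $30 = $29,820. Book value $199,130.
Year 5: 463 × $30 = $13,890. Book value $185,240.
Year 6: 3,148 × $30 = $94,440. Book value $90,800.

$171,510; $150,330; $126,120; $29,820; $13,890; $94,440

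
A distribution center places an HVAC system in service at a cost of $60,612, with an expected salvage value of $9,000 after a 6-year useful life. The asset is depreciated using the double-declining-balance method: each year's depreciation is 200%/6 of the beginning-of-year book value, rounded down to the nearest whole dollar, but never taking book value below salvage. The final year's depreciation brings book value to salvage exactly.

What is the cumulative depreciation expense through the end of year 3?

Depreciable base = $60,612 − $9,000 = $51,612.
Year 1: ⌊$60,612 × 200%/6⌋ = $20,204. Book value $40,408.
Year 2: ⌊$40,408 × 200%/6⌋ = $13,469. Book value $26,939.
Year 3: ⌊$26,939 × 200%/6⌋ = $8,979. Book value $17,960.
Accumulated through year 3 = $60,612 − $17,960 = $42,652.

$42,652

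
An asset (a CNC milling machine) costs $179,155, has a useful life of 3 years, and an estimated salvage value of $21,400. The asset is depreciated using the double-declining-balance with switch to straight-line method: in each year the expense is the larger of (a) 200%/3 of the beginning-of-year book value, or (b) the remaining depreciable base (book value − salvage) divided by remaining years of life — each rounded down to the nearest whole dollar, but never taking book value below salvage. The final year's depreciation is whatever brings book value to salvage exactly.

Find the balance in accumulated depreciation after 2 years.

$157,755

Depreciable base = $179,155 − $21,400 = $157,755.
Year 1: DB = ⌊$179,155 × 200%/3⌋ = $119,436; SL = ⌊$157,755/3⌋ = $52,585 → take DB $119,436. Book value $59,719.
Year 2: DB = ⌊$59,719 × 200%/3⌋ = $39,812; SL = ⌊$38,319/2⌋ = $19,159 → take DB $39,812, capped at $38,319. Book value $21,400.
Accumulated through year 2 = $179,155 − $21,400 = $157,755.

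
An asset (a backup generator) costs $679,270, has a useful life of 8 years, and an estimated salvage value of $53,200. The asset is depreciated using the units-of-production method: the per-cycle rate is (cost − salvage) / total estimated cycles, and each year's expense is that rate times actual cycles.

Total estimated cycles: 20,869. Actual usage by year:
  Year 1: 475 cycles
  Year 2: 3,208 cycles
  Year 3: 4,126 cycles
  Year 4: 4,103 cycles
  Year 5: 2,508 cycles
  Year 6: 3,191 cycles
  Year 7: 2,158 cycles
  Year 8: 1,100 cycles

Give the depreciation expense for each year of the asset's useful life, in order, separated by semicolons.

Depreciable base = $679,270 − $53,200 = $626,070.
Rate = $626,070 / 20,869 cycles = $30 per cycle.
Year 1: 475 × $30 = $14,250. Book value $665,020.
Year 2: 3,208 × $30 = $96,240. Book value $568,780.
Year 3: 4,126 × $30 = $123,780. Book value $445,000.
Year 4: 4,103 × $30 = $123,090. Book value $321,910.
Year 5: 2,508 × $30 = $75,240. Book value $246,670.
Year 6: 3,191 × $30 = $95,730. Book value $150,940.
Year 7: 2,158 × $30 = $64,740. Book value $86,200.
Year 8: 1,100 × $30 = $33,000. Book value $53,200.

$14,250; $96,240; $123,780; $123,090; $75,240; $95,730; $64,740; $33,000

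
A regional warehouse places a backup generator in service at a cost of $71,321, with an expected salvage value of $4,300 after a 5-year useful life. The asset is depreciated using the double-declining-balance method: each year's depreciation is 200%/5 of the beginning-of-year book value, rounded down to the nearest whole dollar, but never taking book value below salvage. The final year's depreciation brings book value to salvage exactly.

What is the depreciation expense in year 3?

$10,270

Depreciable base = $71,321 − $4,300 = $67,021.
Year 1: ⌊$71,321 × 200%/5⌋ = $28,528. Book value $42,793.
Year 2: ⌊$42,793 × 200%/5⌋ = $17,117. Book value $25,676.
Year 3: ⌊$25,676 × 200%/5⌋ = $10,270. Book value $15,406.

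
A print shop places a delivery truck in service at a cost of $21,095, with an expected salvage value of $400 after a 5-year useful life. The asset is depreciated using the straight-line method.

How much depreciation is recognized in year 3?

$4,139

Depreciable base = $21,095 − $400 = $20,695.
Annual expense = $20,695 / 5 = $4,139.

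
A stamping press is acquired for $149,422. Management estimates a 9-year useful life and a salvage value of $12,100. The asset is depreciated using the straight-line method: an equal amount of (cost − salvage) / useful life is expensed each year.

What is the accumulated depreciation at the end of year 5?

Depreciable base = $149,422 − $12,100 = $137,322.
Annual expense = $137,322 / 9 = $15,258.
End of year 1: book value $134,164.
End of year 2: book value $118,906.
End of year 3: book value $103,648.
End of year 4: book value $88,390.
End of year 5: book value $73,132.
Accumulated through year 5 = $149,422 − $73,132 = $76,290.

$76,290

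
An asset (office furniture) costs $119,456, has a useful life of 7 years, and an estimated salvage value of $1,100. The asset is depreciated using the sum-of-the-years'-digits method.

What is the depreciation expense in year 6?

$8,454

Depreciable base = $119,456 − $1,100 = $118,356.
Sum of the years' digits = 7+6+5+4+3+2+1 = 28.
Year 1: $118,356 × 7/28 = $29,589. Book value $89,867.
Year 2: $118,356 × 6/28 = $25,362. Book value $64,505.
Year 3: $118,356 × 5/28 = $21,135. Book value $43,370.
Year 4: $118,356 × 4/28 = $16,908. Book value $26,462.
Year 5: $118,356 × 3/28 = $12,681. Book value $13,781.
Year 6: $118,356 × 2/28 = $8,454. Book value $5,327.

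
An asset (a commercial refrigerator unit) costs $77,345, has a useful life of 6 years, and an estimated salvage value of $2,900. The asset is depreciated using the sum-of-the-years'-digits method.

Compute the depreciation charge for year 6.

Depreciable base = $77,345 − $2,900 = $74,445.
Sum of the years' digits = 6+5+4+3+2+1 = 21.
Year 1: $74,445 × 6/21 = $21,270. Book value $56,075.
Year 2: $74,445 × 5/21 = $17,725. Book value $38,350.
Year 3: $74,445 × 4/21 = $14,180. Book value $24,170.
Year 4: $74,445 × 3/21 = $10,635. Book value $13,535.
Year 5: $74,445 × 2/21 = $7,090. Book value $6,445.
Year 6: $74,445 × 1/21 = $3,545. Book value $2,900.

$3,545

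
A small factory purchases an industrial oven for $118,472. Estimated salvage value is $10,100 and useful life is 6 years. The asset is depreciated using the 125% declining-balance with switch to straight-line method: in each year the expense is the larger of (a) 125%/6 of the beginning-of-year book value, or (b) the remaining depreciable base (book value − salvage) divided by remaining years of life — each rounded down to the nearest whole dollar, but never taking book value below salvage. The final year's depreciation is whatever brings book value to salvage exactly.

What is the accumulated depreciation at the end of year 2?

$44,220

Depreciable base = $118,472 − $10,100 = $108,372.
Year 1: DB = ⌊$118,472 × 125%/6⌋ = $24,681; SL = ⌊$108,372/6⌋ = $18,062 → take DB $24,681. Book value $93,791.
Year 2: DB = ⌊$93,791 × 125%/6⌋ = $19,539; SL = ⌊$83,691/5⌋ = $16,738 → take DB $19,539. Book value $74,252.
Accumulated through year 2 = $118,472 − $74,252 = $44,220.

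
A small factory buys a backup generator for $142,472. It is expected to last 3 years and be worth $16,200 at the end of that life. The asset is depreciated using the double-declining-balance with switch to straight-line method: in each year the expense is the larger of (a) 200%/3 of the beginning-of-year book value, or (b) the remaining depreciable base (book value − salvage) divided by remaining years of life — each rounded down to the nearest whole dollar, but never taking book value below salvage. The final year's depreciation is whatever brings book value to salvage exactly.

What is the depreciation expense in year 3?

$0

Depreciable base = $142,472 − $16,200 = $126,272.
Year 1: DB = ⌊$142,472 × 200%/3⌋ = $94,981; SL = ⌊$126,272/3⌋ = $42,090 → take DB $94,981. Book value $47,491.
Year 2: DB = ⌊$47,491 × 200%/3⌋ = $31,660; SL = ⌊$31,291/2⌋ = $15,645 → take DB $31,660, capped at $31,291. Book value $16,200.
Year 3 (final): $16,200 − $16,200 = $0. Book value $16,200.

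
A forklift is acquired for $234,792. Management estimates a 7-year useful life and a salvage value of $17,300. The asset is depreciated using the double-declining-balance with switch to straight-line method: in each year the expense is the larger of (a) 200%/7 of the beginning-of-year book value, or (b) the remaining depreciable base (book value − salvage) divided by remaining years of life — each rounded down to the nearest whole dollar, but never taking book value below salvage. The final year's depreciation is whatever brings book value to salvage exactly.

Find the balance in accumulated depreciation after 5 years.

$191,134

Depreciable base = $234,792 − $17,300 = $217,492.
Year 1: DB = ⌊$234,792 × 200%/7⌋ = $67,083; SL = ⌊$217,492/7⌋ = $31,070 → take DB $67,083. Book value $167,709.
Year 2: DB = ⌊$167,709 × 200%/7⌋ = $47,916; SL = ⌊$150,409/6⌋ = $25,068 → take DB $47,916. Book value $119,793.
Year 3: DB = ⌊$119,793 × 200%/7⌋ = $34,226; SL = ⌊$102,493/5⌋ = $20,498 → take DB $34,226. Book value $85,567.
Year 4: DB = ⌊$85,567 × 200%/7⌋ = $24,447; SL = ⌊$68,267/4⌋ = $17,066 → take DB $24,447. Book value $61,120.
Year 5: DB = ⌊$61,120 × 200%/7⌋ = $17,462; SL = ⌊$43,820/3⌋ = $14,606 → take DB $17,462. Book value $43,658.
Accumulated through year 5 = $234,792 − $43,658 = $191,134.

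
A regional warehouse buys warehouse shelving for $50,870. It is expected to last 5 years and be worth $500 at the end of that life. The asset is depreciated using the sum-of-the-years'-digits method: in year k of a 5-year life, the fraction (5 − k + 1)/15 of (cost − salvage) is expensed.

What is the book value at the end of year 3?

Depreciable base = $50,870 − $500 = $50,370.
Sum of the years' digits = 5+4+3+2+1 = 15.
Year 1: $50,370 × 5/15 = $16,790. Book value $34,080.
Year 2: $50,370 × 4/15 = $13,432. Book value $20,648.
Year 3: $50,370 × 3/15 = $10,074. Book value $10,574.

$10,574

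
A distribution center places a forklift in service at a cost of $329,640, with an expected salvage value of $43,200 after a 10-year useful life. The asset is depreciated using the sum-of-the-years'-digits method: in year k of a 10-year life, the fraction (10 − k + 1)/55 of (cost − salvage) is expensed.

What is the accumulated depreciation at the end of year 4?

Depreciable base = $329,640 − $43,200 = $286,440.
Sum of the years' digits = 10+9+8+7+6+5+4+3+2+1 = 55.
Year 1: $286,440 × 10/55 = $52,080. Book value $277,560.
Year 2: $286,440 × 9/55 = $46,872. Book value $230,688.
Year 3: $286,440 × 8/55 = $41,664. Book value $189,024.
Year 4: $286,440 × 7/55 = $36,456. Book value $152,568.
Accumulated through year 4 = $329,640 − $152,568 = $177,072.

$177,072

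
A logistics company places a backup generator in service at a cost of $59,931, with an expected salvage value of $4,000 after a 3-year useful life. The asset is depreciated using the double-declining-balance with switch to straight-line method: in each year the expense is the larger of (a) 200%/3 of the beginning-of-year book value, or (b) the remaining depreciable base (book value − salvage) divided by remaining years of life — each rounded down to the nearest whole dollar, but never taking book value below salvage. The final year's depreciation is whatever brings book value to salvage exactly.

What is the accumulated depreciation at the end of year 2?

$53,272

Depreciable base = $59,931 − $4,000 = $55,931.
Year 1: DB = ⌊$59,931 × 200%/3⌋ = $39,954; SL = ⌊$55,931/3⌋ = $18,643 → take DB $39,954. Book value $19,977.
Year 2: DB = ⌊$19,977 × 200%/3⌋ = $13,318; SL = ⌊$15,977/2⌋ = $7,988 → take DB $13,318. Book value $6,659.
Accumulated through year 2 = $59,931 − $6,659 = $53,272.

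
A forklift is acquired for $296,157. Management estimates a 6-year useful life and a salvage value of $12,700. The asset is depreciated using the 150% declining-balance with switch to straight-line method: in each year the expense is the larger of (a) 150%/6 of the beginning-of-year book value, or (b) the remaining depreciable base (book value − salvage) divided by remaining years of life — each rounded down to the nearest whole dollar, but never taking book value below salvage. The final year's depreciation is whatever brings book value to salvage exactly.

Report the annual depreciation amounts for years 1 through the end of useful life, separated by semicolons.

Depreciable base = $296,157 − $12,700 = $283,457.
Year 1: DB = ⌊$296,157 × 150%/6⌋ = $74,039; SL = ⌊$283,457/6⌋ = $47,242 → take DB $74,039. Book value $222,118.
Year 2: DB = ⌊$222,118 × 150%/6⌋ = $55,529; SL = ⌊$209,418/5⌋ = $41,883 → take DB $55,529. Book value $166,589.
Year 3: DB = ⌊$166,589 × 150%/6⌋ = $41,647; SL = ⌊$153,889/4⌋ = $38,472 → take DB $41,647. Book value $124,942.
Year 4: DB = ⌊$124,942 × 150%/6⌋ = $31,235; SL = ⌊$112,242/3⌋ = $37,414 → take SL $37,414. Book value $87,528.
Year 5: DB = ⌊$87,528 × 150%/6⌋ = $21,882; SL = ⌊$74,828/2⌋ = $37,414 → take SL $37,414. Book value $50,114.
Year 6 (final): $50,114 − $12,700 = $37,414. Book value $12,700.

$74,039; $55,529; $41,647; $37,414; $37,414; $37,414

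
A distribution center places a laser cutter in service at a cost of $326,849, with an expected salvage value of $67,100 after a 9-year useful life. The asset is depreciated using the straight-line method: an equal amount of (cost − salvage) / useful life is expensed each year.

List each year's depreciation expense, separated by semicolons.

$28,861; $28,861; $28,861; $28,861; $28,861; $28,861; $28,861; $28,861; $28,861

Depreciable base = $326,849 − $67,100 = $259,749.
Annual expense = $259,749 / 9 = $28,861.
End of year 1: book value $297,988.
End of year 2: book value $269,127.
End of year 3: book value $240,266.
End of year 4: book value $211,405.
End of year 5: book value $182,544.
End of year 6: book value $153,683.
End of year 7: book value $124,822.
End of year 8: book value $95,961.
End of year 9: book value $67,100.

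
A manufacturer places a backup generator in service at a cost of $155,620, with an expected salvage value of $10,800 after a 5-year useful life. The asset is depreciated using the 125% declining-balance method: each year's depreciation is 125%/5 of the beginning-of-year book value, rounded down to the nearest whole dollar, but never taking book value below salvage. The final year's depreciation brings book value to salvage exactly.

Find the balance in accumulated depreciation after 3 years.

Depreciable base = $155,620 − $10,800 = $144,820.
Year 1: ⌊$155,620 × 125%/5⌋ = $38,905. Book value $116,715.
Year 2: ⌊$116,715 × 125%/5⌋ = $29,178. Book value $87,537.
Year 3: ⌊$87,537 × 125%/5⌋ = $21,884. Book value $65,653.
Accumulated through year 3 = $155,620 − $65,653 = $89,967.

$89,967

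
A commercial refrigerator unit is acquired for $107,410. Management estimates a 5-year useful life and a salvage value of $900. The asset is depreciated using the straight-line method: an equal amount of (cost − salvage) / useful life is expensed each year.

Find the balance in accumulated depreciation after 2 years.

Depreciable base = $107,410 − $900 = $106,510.
Annual expense = $106,510 / 5 = $21,302.
End of year 1: book value $86,108.
End of year 2: book value $64,806.
Accumulated through year 2 = $107,410 − $64,806 = $42,604.

$42,604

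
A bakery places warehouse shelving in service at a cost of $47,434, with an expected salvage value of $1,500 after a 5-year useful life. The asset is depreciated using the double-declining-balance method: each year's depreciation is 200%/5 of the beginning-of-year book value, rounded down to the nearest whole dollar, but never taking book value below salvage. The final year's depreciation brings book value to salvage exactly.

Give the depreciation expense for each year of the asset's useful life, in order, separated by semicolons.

$18,973; $11,384; $6,830; $4,098; $4,649

Depreciable base = $47,434 − $1,500 = $45,934.
Year 1: ⌊$47,434 × 200%/5⌋ = $18,973. Book value $28,461.
Year 2: ⌊$28,461 × 200%/5⌋ = $11,384. Book value $17,077.
Year 3: ⌊$17,077 × 200%/5⌋ = $6,830. Book value $10,247.
Year 4: ⌊$10,247 × 200%/5⌋ = $4,098. Book value $6,149.
Year 5 (final): $6,149 − $1,500 = $4,649. Book value $1,500.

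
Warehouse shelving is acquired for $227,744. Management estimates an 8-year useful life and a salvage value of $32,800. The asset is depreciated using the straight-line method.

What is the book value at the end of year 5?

Depreciable base = $227,744 − $32,800 = $194,944.
Annual expense = $194,944 / 8 = $24,368.
End of year 1: book value $203,376.
End of year 2: book value $179,008.
End of year 3: book value $154,640.
End of year 4: book value $130,272.
End of year 5: book value $105,904.

$105,904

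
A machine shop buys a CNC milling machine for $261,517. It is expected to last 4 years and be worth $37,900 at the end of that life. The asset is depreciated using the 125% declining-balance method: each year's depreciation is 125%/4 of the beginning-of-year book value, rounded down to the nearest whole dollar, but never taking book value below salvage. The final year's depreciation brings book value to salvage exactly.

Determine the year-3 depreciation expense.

$38,627

Depreciable base = $261,517 − $37,900 = $223,617.
Year 1: ⌊$261,517 × 125%/4⌋ = $81,724. Book value $179,793.
Year 2: ⌊$179,793 × 125%/4⌋ = $56,185. Book value $123,608.
Year 3: ⌊$123,608 × 125%/4⌋ = $38,627. Book value $84,981.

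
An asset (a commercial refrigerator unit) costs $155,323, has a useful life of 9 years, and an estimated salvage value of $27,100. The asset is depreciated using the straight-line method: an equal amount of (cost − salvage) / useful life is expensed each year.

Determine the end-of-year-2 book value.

Depreciable base = $155,323 − $27,100 = $128,223.
Annual expense = $128,223 / 9 = $14,247.
End of year 1: book value $141,076.
End of year 2: book value $126,829.

$126,829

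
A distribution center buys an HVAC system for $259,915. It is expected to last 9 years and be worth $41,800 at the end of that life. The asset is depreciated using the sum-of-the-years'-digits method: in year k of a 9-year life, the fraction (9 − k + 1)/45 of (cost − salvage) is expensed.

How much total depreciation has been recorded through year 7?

$203,574

Depreciable base = $259,915 − $41,800 = $218,115.
Sum of the years' digits = 9+8+7+6+5+4+3+2+1 = 45.
Year 1: $218,115 × 9/45 = $43,623. Book value $216,292.
Year 2: $218,115 × 8/45 = $38,776. Book value $177,516.
Year 3: $218,115 × 7/45 = $33,929. Book value $143,587.
Year 4: $218,115 × 6/45 = $29,082. Book value $114,505.
Year 5: $218,115 × 5/45 = $24,235. Book value $90,270.
Year 6: $218,115 × 4/45 = $19,388. Book value $70,882.
Year 7: $218,115 × 3/45 = $14,541. Book value $56,341.
Accumulated through year 7 = $259,915 − $56,341 = $203,574.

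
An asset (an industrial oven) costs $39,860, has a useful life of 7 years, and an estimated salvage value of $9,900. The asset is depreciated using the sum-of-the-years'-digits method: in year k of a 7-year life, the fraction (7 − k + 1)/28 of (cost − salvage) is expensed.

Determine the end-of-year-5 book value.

$13,110

Depreciable base = $39,860 − $9,900 = $29,960.
Sum of the years' digits = 7+6+5+4+3+2+1 = 28.
Year 1: $29,960 × 7/28 = $7,490. Book value $32,370.
Year 2: $29,960 × 6/28 = $6,420. Book value $25,950.
Year 3: $29,960 × 5/28 = $5,350. Book value $20,600.
Year 4: $29,960 × 4/28 = $4,280. Book value $16,320.
Year 5: $29,960 × 3/28 = $3,210. Book value $13,110.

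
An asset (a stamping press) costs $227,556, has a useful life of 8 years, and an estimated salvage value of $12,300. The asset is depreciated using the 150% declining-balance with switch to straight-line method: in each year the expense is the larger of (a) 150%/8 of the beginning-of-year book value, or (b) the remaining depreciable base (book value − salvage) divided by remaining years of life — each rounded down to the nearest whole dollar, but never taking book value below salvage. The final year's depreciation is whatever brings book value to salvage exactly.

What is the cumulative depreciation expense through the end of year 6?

Depreciable base = $227,556 − $12,300 = $215,256.
Year 1: DB = ⌊$227,556 × 150%/8⌋ = $42,666; SL = ⌊$215,256/8⌋ = $26,907 → take DB $42,666. Book value $184,890.
Year 2: DB = ⌊$184,890 × 150%/8⌋ = $34,666; SL = ⌊$172,590/7⌋ = $24,655 → take DB $34,666. Book value $150,224.
Year 3: DB = ⌊$150,224 × 150%/8⌋ = $28,167; SL = ⌊$137,924/6⌋ = $22,987 → take DB $28,167. Book value $122,057.
Year 4: DB = ⌊$122,057 × 150%/8⌋ = $22,885; SL = ⌊$109,757/5⌋ = $21,951 → take DB $22,885. Book value $99,172.
Year 5: DB = ⌊$99,172 × 150%/8⌋ = $18,594; SL = ⌊$86,872/4⌋ = $21,718 → take SL $21,718. Book value $77,454.
Year 6: DB = ⌊$77,454 × 150%/8⌋ = $14,522; SL = ⌊$65,154/3⌋ = $21,718 → take SL $21,718. Book value $55,736.
Accumulated through year 6 = $227,556 − $55,736 = $171,820.

$171,820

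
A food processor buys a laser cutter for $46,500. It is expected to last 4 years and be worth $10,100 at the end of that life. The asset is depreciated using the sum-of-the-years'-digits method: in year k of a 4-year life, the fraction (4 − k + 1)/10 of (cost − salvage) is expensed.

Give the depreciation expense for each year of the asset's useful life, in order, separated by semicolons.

Depreciable base = $46,500 − $10,100 = $36,400.
Sum of the years' digits = 4+3+2+1 = 10.
Year 1: $36,400 × 4/10 = $14,560. Book value $31,940.
Year 2: $36,400 × 3/10 = $10,920. Book value $21,020.
Year 3: $36,400 × 2/10 = $7,280. Book value $13,740.
Year 4: $36,400 × 1/10 = $3,640. Book value $10,100.

$14,560; $10,920; $7,280; $3,640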